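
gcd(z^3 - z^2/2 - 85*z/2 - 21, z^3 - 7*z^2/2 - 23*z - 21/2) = z^2 - 13*z/2 - 7/2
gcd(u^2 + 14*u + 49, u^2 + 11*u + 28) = u + 7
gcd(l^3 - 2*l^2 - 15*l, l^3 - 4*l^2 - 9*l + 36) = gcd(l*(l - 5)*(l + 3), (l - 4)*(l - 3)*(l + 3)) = l + 3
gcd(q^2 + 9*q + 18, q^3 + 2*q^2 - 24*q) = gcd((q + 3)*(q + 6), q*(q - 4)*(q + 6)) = q + 6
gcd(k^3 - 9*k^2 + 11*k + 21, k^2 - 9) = k - 3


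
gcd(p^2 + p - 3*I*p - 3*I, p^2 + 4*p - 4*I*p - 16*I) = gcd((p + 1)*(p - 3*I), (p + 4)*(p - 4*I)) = 1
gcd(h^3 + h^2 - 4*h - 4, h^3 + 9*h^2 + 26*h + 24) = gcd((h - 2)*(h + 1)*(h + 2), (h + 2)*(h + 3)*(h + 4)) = h + 2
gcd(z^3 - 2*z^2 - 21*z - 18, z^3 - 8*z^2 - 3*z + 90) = z^2 - 3*z - 18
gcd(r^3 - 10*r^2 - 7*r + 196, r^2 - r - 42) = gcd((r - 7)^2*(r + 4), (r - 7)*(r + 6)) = r - 7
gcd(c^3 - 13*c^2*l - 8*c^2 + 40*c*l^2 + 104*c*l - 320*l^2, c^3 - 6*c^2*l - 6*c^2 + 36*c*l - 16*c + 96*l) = c - 8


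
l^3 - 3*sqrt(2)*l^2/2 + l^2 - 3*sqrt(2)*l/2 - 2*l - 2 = (l + 1)*(l - 2*sqrt(2))*(l + sqrt(2)/2)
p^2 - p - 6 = (p - 3)*(p + 2)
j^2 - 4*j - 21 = (j - 7)*(j + 3)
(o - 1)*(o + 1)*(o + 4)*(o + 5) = o^4 + 9*o^3 + 19*o^2 - 9*o - 20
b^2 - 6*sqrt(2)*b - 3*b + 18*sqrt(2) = (b - 3)*(b - 6*sqrt(2))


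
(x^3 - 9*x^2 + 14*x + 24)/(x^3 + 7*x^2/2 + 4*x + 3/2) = 2*(x^2 - 10*x + 24)/(2*x^2 + 5*x + 3)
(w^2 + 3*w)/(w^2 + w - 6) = w/(w - 2)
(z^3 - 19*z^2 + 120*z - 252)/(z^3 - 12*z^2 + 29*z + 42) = (z - 6)/(z + 1)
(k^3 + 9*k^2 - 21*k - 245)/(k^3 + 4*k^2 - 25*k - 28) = (k^2 + 2*k - 35)/(k^2 - 3*k - 4)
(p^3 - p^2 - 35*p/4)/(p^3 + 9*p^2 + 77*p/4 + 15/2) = p*(2*p - 7)/(2*p^2 + 13*p + 6)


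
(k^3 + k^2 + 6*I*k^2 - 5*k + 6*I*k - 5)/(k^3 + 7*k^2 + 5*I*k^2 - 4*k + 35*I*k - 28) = (k^2 + k*(1 + 5*I) + 5*I)/(k^2 + k*(7 + 4*I) + 28*I)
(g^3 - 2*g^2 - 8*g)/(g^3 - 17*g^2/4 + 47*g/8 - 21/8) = 8*g*(g^2 - 2*g - 8)/(8*g^3 - 34*g^2 + 47*g - 21)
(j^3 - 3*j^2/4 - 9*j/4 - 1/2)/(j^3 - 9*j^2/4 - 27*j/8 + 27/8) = 2*(4*j^3 - 3*j^2 - 9*j - 2)/(8*j^3 - 18*j^2 - 27*j + 27)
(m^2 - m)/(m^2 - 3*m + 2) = m/(m - 2)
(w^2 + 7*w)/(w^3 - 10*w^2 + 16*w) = (w + 7)/(w^2 - 10*w + 16)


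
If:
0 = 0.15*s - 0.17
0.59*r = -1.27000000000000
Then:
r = -2.15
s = 1.13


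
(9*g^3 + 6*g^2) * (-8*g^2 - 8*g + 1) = -72*g^5 - 120*g^4 - 39*g^3 + 6*g^2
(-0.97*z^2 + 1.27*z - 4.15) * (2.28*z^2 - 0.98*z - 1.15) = -2.2116*z^4 + 3.8462*z^3 - 9.5911*z^2 + 2.6065*z + 4.7725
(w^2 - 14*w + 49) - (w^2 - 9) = 58 - 14*w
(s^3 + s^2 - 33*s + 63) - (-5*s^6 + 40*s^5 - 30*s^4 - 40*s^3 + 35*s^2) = 5*s^6 - 40*s^5 + 30*s^4 + 41*s^3 - 34*s^2 - 33*s + 63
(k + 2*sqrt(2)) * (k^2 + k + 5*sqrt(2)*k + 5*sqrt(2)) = k^3 + k^2 + 7*sqrt(2)*k^2 + 7*sqrt(2)*k + 20*k + 20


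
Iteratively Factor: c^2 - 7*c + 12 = (c - 4)*(c - 3)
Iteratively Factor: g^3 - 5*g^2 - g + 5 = (g + 1)*(g^2 - 6*g + 5) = (g - 1)*(g + 1)*(g - 5)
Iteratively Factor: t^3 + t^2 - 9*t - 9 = (t + 3)*(t^2 - 2*t - 3) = (t + 1)*(t + 3)*(t - 3)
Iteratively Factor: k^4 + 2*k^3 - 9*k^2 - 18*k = (k)*(k^3 + 2*k^2 - 9*k - 18) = k*(k + 3)*(k^2 - k - 6) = k*(k - 3)*(k + 3)*(k + 2)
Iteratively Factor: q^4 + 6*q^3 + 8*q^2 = (q + 4)*(q^3 + 2*q^2) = q*(q + 4)*(q^2 + 2*q) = q*(q + 2)*(q + 4)*(q)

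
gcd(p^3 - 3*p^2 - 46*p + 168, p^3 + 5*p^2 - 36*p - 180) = p - 6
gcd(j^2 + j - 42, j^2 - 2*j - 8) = 1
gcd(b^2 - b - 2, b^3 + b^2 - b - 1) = b + 1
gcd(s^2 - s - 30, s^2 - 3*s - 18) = s - 6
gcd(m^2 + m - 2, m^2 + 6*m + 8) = m + 2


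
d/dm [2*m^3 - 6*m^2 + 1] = 6*m*(m - 2)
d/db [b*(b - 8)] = 2*b - 8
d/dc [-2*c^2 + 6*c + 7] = 6 - 4*c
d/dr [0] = 0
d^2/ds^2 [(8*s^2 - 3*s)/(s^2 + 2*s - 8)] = 2*(-19*s^3 + 192*s^2 - 72*s + 464)/(s^6 + 6*s^5 - 12*s^4 - 88*s^3 + 96*s^2 + 384*s - 512)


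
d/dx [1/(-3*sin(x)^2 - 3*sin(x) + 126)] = (2*sin(x) + 1)*cos(x)/(3*(sin(x)^2 + sin(x) - 42)^2)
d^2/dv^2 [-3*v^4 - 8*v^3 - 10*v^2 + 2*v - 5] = -36*v^2 - 48*v - 20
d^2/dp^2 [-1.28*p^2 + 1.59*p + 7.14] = -2.56000000000000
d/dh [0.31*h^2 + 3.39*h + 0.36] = 0.62*h + 3.39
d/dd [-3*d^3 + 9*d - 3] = 9 - 9*d^2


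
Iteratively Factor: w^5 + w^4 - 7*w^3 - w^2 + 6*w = (w)*(w^4 + w^3 - 7*w^2 - w + 6) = w*(w + 1)*(w^3 - 7*w + 6) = w*(w + 1)*(w + 3)*(w^2 - 3*w + 2) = w*(w - 2)*(w + 1)*(w + 3)*(w - 1)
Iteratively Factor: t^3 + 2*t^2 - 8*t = (t + 4)*(t^2 - 2*t) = (t - 2)*(t + 4)*(t)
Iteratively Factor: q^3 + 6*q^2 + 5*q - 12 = (q + 3)*(q^2 + 3*q - 4) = (q + 3)*(q + 4)*(q - 1)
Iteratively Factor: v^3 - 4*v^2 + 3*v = (v)*(v^2 - 4*v + 3) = v*(v - 1)*(v - 3)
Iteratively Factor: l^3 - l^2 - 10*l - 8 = (l + 1)*(l^2 - 2*l - 8) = (l - 4)*(l + 1)*(l + 2)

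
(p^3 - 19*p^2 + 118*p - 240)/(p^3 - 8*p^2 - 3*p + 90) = (p - 8)/(p + 3)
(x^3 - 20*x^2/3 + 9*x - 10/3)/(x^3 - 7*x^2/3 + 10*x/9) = 3*(x^2 - 6*x + 5)/(x*(3*x - 5))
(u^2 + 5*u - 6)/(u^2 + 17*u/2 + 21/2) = 2*(u^2 + 5*u - 6)/(2*u^2 + 17*u + 21)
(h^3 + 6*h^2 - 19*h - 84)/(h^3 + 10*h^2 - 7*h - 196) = (h + 3)/(h + 7)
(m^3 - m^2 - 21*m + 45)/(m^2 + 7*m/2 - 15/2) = 2*(m^2 - 6*m + 9)/(2*m - 3)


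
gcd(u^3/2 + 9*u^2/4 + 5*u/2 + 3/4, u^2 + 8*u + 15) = u + 3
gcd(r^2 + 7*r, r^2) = r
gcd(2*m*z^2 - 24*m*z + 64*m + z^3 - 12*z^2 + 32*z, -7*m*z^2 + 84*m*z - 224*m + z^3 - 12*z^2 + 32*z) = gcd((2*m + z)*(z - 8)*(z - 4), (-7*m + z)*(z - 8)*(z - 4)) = z^2 - 12*z + 32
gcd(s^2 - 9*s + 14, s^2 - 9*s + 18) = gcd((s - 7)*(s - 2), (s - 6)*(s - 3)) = 1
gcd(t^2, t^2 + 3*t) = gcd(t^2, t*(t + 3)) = t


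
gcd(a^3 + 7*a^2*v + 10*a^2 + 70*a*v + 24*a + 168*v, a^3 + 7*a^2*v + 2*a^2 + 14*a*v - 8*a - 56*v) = a^2 + 7*a*v + 4*a + 28*v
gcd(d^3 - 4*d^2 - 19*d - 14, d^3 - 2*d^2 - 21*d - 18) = d + 1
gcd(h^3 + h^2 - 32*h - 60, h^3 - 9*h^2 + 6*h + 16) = 1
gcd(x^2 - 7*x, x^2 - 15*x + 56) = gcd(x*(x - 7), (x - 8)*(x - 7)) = x - 7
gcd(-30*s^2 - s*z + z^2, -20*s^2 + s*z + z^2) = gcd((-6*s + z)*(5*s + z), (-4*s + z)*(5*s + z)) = 5*s + z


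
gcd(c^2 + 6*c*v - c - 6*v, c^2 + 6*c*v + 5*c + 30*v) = c + 6*v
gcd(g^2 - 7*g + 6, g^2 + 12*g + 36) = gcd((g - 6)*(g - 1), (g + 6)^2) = 1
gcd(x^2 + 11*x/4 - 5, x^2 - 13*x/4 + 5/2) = x - 5/4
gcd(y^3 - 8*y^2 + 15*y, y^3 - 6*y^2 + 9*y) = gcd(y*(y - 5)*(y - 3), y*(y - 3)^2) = y^2 - 3*y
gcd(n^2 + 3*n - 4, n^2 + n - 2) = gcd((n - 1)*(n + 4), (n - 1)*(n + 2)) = n - 1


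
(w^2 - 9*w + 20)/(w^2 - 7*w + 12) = (w - 5)/(w - 3)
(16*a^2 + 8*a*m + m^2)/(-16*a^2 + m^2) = (-4*a - m)/(4*a - m)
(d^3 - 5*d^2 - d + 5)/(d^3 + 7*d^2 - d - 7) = (d - 5)/(d + 7)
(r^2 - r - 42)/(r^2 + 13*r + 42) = (r - 7)/(r + 7)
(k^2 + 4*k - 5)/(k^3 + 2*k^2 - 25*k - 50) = (k - 1)/(k^2 - 3*k - 10)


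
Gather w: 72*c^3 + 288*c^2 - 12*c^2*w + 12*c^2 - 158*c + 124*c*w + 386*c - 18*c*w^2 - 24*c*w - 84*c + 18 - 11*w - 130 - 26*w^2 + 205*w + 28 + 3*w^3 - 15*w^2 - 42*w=72*c^3 + 300*c^2 + 144*c + 3*w^3 + w^2*(-18*c - 41) + w*(-12*c^2 + 100*c + 152) - 84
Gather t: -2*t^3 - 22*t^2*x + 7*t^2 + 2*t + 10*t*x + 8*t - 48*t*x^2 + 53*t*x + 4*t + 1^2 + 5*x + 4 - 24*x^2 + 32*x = -2*t^3 + t^2*(7 - 22*x) + t*(-48*x^2 + 63*x + 14) - 24*x^2 + 37*x + 5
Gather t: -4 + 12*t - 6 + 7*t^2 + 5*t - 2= 7*t^2 + 17*t - 12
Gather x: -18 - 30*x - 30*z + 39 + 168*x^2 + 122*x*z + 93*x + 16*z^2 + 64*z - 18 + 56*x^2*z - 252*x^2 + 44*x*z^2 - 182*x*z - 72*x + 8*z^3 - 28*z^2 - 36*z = x^2*(56*z - 84) + x*(44*z^2 - 60*z - 9) + 8*z^3 - 12*z^2 - 2*z + 3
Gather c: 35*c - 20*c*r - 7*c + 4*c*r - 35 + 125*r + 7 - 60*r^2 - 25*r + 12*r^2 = c*(28 - 16*r) - 48*r^2 + 100*r - 28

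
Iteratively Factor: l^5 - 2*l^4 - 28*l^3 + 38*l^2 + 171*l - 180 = (l - 1)*(l^4 - l^3 - 29*l^2 + 9*l + 180) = (l - 1)*(l + 4)*(l^3 - 5*l^2 - 9*l + 45) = (l - 3)*(l - 1)*(l + 4)*(l^2 - 2*l - 15) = (l - 3)*(l - 1)*(l + 3)*(l + 4)*(l - 5)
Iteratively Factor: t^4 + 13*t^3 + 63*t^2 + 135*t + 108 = (t + 3)*(t^3 + 10*t^2 + 33*t + 36) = (t + 3)*(t + 4)*(t^2 + 6*t + 9) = (t + 3)^2*(t + 4)*(t + 3)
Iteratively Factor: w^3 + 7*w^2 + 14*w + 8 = (w + 2)*(w^2 + 5*w + 4) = (w + 1)*(w + 2)*(w + 4)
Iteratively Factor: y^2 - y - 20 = (y + 4)*(y - 5)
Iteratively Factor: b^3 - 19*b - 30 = (b - 5)*(b^2 + 5*b + 6) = (b - 5)*(b + 3)*(b + 2)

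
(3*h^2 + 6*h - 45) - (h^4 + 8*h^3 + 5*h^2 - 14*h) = -h^4 - 8*h^3 - 2*h^2 + 20*h - 45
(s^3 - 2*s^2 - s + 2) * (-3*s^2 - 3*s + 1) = -3*s^5 + 3*s^4 + 10*s^3 - 5*s^2 - 7*s + 2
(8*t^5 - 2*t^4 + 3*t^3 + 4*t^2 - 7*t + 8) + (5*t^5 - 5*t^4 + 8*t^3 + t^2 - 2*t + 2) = 13*t^5 - 7*t^4 + 11*t^3 + 5*t^2 - 9*t + 10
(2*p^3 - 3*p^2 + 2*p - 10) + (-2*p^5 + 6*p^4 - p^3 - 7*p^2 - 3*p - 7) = -2*p^5 + 6*p^4 + p^3 - 10*p^2 - p - 17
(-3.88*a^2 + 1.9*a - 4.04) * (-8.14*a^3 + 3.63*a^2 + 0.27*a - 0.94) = 31.5832*a^5 - 29.5504*a^4 + 38.735*a^3 - 10.505*a^2 - 2.8768*a + 3.7976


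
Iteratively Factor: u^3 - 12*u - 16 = (u + 2)*(u^2 - 2*u - 8) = (u - 4)*(u + 2)*(u + 2)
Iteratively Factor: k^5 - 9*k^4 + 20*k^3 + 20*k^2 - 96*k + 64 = (k + 2)*(k^4 - 11*k^3 + 42*k^2 - 64*k + 32) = (k - 4)*(k + 2)*(k^3 - 7*k^2 + 14*k - 8) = (k - 4)^2*(k + 2)*(k^2 - 3*k + 2) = (k - 4)^2*(k - 1)*(k + 2)*(k - 2)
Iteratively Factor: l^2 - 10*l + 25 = (l - 5)*(l - 5)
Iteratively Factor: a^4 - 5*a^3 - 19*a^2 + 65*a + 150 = (a + 3)*(a^3 - 8*a^2 + 5*a + 50) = (a - 5)*(a + 3)*(a^2 - 3*a - 10) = (a - 5)^2*(a + 3)*(a + 2)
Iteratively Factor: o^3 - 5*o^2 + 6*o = (o - 2)*(o^2 - 3*o) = (o - 3)*(o - 2)*(o)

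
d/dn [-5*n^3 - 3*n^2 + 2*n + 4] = -15*n^2 - 6*n + 2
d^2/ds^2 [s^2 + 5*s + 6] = 2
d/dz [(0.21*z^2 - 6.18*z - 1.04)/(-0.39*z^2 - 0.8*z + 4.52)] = (-2.5782*z^2 + 1.0872*z - 28.7656)/(0.1521*z^4 + 0.624*z^3 - 2.8856*z^2 - 7.232*z + 20.4304)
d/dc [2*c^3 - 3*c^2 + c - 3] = 6*c^2 - 6*c + 1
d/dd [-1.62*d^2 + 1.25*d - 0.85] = 1.25 - 3.24*d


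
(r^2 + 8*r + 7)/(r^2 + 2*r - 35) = (r + 1)/(r - 5)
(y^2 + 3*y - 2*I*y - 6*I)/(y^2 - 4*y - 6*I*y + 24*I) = (y^2 + y*(3 - 2*I) - 6*I)/(y^2 + y*(-4 - 6*I) + 24*I)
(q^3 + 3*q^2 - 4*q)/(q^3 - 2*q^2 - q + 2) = q*(q + 4)/(q^2 - q - 2)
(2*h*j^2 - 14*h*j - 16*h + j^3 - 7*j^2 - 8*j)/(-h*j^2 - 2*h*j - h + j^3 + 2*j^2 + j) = (-2*h*j + 16*h - j^2 + 8*j)/(h*j + h - j^2 - j)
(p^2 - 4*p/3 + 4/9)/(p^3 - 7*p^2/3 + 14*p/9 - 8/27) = 3*(3*p - 2)/(9*p^2 - 15*p + 4)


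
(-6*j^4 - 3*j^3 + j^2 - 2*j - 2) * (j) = -6*j^5 - 3*j^4 + j^3 - 2*j^2 - 2*j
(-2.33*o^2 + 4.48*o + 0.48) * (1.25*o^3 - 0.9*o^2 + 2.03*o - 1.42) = -2.9125*o^5 + 7.697*o^4 - 8.1619*o^3 + 11.971*o^2 - 5.3872*o - 0.6816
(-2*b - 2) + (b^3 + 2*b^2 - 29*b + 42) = b^3 + 2*b^2 - 31*b + 40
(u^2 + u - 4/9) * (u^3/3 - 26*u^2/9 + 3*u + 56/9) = u^5/3 - 23*u^4/9 - u^3/27 + 851*u^2/81 + 44*u/9 - 224/81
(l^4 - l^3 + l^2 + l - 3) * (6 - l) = -l^5 + 7*l^4 - 7*l^3 + 5*l^2 + 9*l - 18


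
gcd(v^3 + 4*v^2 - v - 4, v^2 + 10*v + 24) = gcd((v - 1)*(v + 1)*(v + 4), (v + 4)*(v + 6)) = v + 4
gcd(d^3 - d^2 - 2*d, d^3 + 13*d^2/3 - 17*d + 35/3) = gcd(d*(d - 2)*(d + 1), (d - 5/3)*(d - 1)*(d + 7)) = 1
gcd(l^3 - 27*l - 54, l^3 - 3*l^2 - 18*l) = l^2 - 3*l - 18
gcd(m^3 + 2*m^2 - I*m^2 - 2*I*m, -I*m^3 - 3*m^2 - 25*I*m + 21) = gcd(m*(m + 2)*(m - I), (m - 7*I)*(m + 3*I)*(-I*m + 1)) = 1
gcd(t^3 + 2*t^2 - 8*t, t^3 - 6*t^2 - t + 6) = 1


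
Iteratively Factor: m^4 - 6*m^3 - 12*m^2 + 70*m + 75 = (m + 3)*(m^3 - 9*m^2 + 15*m + 25) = (m - 5)*(m + 3)*(m^2 - 4*m - 5) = (m - 5)^2*(m + 3)*(m + 1)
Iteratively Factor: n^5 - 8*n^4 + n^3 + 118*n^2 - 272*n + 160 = (n - 4)*(n^4 - 4*n^3 - 15*n^2 + 58*n - 40) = (n - 4)*(n + 4)*(n^3 - 8*n^2 + 17*n - 10) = (n - 5)*(n - 4)*(n + 4)*(n^2 - 3*n + 2) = (n - 5)*(n - 4)*(n - 2)*(n + 4)*(n - 1)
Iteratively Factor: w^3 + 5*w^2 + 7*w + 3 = (w + 3)*(w^2 + 2*w + 1) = (w + 1)*(w + 3)*(w + 1)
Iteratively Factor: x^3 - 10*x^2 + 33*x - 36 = (x - 3)*(x^2 - 7*x + 12) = (x - 3)^2*(x - 4)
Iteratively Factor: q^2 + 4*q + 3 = (q + 1)*(q + 3)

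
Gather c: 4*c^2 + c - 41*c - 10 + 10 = 4*c^2 - 40*c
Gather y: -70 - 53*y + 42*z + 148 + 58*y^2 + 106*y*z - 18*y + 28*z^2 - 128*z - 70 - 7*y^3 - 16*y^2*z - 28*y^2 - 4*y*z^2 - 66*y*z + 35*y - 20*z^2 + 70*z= -7*y^3 + y^2*(30 - 16*z) + y*(-4*z^2 + 40*z - 36) + 8*z^2 - 16*z + 8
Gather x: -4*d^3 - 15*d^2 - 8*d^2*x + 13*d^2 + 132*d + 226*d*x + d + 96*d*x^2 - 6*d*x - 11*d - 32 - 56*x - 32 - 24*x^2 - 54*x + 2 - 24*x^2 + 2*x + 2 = -4*d^3 - 2*d^2 + 122*d + x^2*(96*d - 48) + x*(-8*d^2 + 220*d - 108) - 60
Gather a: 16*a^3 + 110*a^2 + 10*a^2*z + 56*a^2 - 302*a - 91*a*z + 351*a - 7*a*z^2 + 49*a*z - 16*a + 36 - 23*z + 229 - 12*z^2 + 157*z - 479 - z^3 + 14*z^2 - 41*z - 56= 16*a^3 + a^2*(10*z + 166) + a*(-7*z^2 - 42*z + 33) - z^3 + 2*z^2 + 93*z - 270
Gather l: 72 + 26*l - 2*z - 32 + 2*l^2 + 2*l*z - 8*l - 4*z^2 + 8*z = 2*l^2 + l*(2*z + 18) - 4*z^2 + 6*z + 40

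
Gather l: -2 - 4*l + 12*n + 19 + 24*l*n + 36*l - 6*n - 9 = l*(24*n + 32) + 6*n + 8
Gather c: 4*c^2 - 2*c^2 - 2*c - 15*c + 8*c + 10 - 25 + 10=2*c^2 - 9*c - 5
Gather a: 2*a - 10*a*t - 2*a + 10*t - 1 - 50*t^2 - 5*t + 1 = -10*a*t - 50*t^2 + 5*t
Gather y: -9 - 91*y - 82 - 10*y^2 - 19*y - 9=-10*y^2 - 110*y - 100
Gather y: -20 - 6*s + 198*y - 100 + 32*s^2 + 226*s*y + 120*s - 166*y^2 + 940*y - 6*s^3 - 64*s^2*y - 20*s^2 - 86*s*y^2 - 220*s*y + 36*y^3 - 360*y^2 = -6*s^3 + 12*s^2 + 114*s + 36*y^3 + y^2*(-86*s - 526) + y*(-64*s^2 + 6*s + 1138) - 120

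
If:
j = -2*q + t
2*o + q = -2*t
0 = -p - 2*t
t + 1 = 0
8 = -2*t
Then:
No Solution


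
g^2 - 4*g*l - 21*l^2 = (g - 7*l)*(g + 3*l)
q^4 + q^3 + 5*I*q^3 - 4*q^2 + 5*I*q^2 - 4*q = q*(q + 1)*(q + I)*(q + 4*I)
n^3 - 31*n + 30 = (n - 5)*(n - 1)*(n + 6)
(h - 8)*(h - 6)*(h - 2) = h^3 - 16*h^2 + 76*h - 96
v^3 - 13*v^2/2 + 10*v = v*(v - 4)*(v - 5/2)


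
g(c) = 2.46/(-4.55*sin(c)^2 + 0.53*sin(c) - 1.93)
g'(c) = 2.46*(9.1*sin(c)*cos(c) - 0.53*cos(c))/(-4.55*sin(c)^2 + 0.53*sin(c) - 1.93)^2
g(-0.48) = -0.78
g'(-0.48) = -1.04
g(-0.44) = -0.83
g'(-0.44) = -1.10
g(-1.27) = -0.37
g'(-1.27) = -0.15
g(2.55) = -0.81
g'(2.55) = -1.00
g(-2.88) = -1.04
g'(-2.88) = 1.22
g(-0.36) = -0.92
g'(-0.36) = -1.20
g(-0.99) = -0.44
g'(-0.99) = -0.36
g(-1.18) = -0.39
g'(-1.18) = -0.21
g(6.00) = -1.01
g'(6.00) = -1.23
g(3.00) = -1.26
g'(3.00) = -0.49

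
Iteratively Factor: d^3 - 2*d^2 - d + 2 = (d - 1)*(d^2 - d - 2) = (d - 2)*(d - 1)*(d + 1)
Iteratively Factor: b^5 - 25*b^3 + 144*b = (b - 3)*(b^4 + 3*b^3 - 16*b^2 - 48*b) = (b - 3)*(b + 4)*(b^3 - b^2 - 12*b) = b*(b - 3)*(b + 4)*(b^2 - b - 12) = b*(b - 3)*(b + 3)*(b + 4)*(b - 4)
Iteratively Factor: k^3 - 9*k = (k)*(k^2 - 9) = k*(k + 3)*(k - 3)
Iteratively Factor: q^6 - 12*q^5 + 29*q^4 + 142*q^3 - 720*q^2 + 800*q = (q - 4)*(q^5 - 8*q^4 - 3*q^3 + 130*q^2 - 200*q) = (q - 4)*(q - 2)*(q^4 - 6*q^3 - 15*q^2 + 100*q) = (q - 5)*(q - 4)*(q - 2)*(q^3 - q^2 - 20*q) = (q - 5)^2*(q - 4)*(q - 2)*(q^2 + 4*q) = (q - 5)^2*(q - 4)*(q - 2)*(q + 4)*(q)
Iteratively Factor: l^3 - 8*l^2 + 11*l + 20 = (l + 1)*(l^2 - 9*l + 20) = (l - 4)*(l + 1)*(l - 5)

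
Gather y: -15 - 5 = -20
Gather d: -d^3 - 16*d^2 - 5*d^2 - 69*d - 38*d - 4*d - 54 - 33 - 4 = -d^3 - 21*d^2 - 111*d - 91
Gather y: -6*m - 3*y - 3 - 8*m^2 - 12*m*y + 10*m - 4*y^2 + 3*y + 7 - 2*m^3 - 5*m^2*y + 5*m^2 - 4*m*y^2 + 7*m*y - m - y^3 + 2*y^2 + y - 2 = -2*m^3 - 3*m^2 + 3*m - y^3 + y^2*(-4*m - 2) + y*(-5*m^2 - 5*m + 1) + 2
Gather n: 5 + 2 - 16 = -9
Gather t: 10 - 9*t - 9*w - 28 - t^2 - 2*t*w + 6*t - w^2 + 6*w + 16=-t^2 + t*(-2*w - 3) - w^2 - 3*w - 2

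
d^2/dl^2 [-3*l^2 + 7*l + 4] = -6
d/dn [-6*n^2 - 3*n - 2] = -12*n - 3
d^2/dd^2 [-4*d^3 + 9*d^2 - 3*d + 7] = 18 - 24*d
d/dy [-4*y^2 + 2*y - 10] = 2 - 8*y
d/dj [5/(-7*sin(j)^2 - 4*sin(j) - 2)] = 10*(7*sin(j) + 2)*cos(j)/(7*sin(j)^2 + 4*sin(j) + 2)^2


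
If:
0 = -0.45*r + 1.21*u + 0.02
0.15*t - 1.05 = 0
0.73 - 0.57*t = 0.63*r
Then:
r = -5.17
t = 7.00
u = -1.94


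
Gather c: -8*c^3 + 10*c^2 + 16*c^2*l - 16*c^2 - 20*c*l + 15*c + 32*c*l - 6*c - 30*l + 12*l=-8*c^3 + c^2*(16*l - 6) + c*(12*l + 9) - 18*l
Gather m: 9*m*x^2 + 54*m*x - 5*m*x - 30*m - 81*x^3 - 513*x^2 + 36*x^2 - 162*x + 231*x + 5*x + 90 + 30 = m*(9*x^2 + 49*x - 30) - 81*x^3 - 477*x^2 + 74*x + 120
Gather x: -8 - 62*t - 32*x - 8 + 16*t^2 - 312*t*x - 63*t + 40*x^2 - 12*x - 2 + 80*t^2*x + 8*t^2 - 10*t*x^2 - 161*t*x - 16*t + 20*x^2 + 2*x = 24*t^2 - 141*t + x^2*(60 - 10*t) + x*(80*t^2 - 473*t - 42) - 18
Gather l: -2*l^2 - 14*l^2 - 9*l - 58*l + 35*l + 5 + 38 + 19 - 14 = -16*l^2 - 32*l + 48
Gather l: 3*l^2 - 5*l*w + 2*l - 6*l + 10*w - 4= 3*l^2 + l*(-5*w - 4) + 10*w - 4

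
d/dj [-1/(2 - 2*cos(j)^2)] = cos(j)/sin(j)^3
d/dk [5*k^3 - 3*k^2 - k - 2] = 15*k^2 - 6*k - 1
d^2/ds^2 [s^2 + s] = 2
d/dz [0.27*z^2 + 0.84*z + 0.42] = 0.54*z + 0.84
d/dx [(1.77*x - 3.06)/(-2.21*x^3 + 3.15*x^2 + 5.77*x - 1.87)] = (7.8234*x^3 - 25.8633*x^2 + 19.278*x + 14.3463)/(4.8841*x^6 - 13.923*x^5 - 15.5809*x^4 + 44.6164*x^3 + 21.5119*x^2 - 21.5798*x + 3.4969)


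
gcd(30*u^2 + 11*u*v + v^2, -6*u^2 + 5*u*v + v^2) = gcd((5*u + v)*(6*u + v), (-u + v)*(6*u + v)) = 6*u + v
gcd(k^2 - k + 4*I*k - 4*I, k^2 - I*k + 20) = k + 4*I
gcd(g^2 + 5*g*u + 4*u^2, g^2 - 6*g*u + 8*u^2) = 1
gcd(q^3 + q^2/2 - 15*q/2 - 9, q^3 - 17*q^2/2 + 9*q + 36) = q + 3/2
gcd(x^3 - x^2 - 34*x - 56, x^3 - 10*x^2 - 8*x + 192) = x + 4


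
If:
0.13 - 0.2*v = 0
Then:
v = 0.65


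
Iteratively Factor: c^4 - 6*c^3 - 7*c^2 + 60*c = (c)*(c^3 - 6*c^2 - 7*c + 60) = c*(c - 5)*(c^2 - c - 12) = c*(c - 5)*(c + 3)*(c - 4)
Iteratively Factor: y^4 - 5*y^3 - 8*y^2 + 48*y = (y)*(y^3 - 5*y^2 - 8*y + 48) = y*(y - 4)*(y^2 - y - 12) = y*(y - 4)^2*(y + 3)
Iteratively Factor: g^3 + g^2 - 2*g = (g + 2)*(g^2 - g) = g*(g + 2)*(g - 1)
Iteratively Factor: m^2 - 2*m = (m)*(m - 2)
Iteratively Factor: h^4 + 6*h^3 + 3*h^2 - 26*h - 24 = (h + 4)*(h^3 + 2*h^2 - 5*h - 6) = (h + 1)*(h + 4)*(h^2 + h - 6) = (h - 2)*(h + 1)*(h + 4)*(h + 3)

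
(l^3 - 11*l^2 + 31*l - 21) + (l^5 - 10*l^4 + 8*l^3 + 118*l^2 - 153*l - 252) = l^5 - 10*l^4 + 9*l^3 + 107*l^2 - 122*l - 273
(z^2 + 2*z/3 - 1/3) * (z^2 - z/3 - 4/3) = z^4 + z^3/3 - 17*z^2/9 - 7*z/9 + 4/9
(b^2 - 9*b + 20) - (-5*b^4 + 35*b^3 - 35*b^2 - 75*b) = 5*b^4 - 35*b^3 + 36*b^2 + 66*b + 20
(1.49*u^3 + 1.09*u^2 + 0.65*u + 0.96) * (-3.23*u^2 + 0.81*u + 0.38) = -4.8127*u^5 - 2.3138*u^4 - 0.6504*u^3 - 2.1601*u^2 + 1.0246*u + 0.3648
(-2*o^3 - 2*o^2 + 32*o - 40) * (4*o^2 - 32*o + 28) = -8*o^5 + 56*o^4 + 136*o^3 - 1240*o^2 + 2176*o - 1120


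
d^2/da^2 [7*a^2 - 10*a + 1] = 14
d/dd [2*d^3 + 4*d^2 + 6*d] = 6*d^2 + 8*d + 6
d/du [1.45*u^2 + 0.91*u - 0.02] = 2.9*u + 0.91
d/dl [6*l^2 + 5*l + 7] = 12*l + 5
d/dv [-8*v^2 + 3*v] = 3 - 16*v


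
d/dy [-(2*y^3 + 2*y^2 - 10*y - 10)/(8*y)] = -y/2 - 1/4 - 5/(4*y^2)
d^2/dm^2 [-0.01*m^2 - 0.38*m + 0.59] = -0.0200000000000000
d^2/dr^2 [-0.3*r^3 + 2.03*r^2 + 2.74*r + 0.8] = 4.06 - 1.8*r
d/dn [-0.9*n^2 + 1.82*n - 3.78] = 1.82 - 1.8*n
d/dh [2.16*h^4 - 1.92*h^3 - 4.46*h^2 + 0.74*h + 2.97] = 8.64*h^3 - 5.76*h^2 - 8.92*h + 0.74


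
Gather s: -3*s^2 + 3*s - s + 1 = -3*s^2 + 2*s + 1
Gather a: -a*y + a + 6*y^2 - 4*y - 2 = a*(1 - y) + 6*y^2 - 4*y - 2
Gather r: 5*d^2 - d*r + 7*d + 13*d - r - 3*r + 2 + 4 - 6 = 5*d^2 + 20*d + r*(-d - 4)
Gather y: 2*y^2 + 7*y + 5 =2*y^2 + 7*y + 5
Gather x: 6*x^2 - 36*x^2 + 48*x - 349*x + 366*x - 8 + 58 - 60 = -30*x^2 + 65*x - 10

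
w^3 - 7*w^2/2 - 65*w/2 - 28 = (w - 8)*(w + 1)*(w + 7/2)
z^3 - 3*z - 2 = (z - 2)*(z + 1)^2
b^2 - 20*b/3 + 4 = (b - 6)*(b - 2/3)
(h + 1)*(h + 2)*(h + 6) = h^3 + 9*h^2 + 20*h + 12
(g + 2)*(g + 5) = g^2 + 7*g + 10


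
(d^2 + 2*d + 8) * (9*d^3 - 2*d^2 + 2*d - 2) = 9*d^5 + 16*d^4 + 70*d^3 - 14*d^2 + 12*d - 16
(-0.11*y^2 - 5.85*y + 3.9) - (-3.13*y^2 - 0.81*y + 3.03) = 3.02*y^2 - 5.04*y + 0.87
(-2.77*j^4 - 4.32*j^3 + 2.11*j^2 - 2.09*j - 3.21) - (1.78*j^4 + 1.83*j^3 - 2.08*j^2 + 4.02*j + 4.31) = -4.55*j^4 - 6.15*j^3 + 4.19*j^2 - 6.11*j - 7.52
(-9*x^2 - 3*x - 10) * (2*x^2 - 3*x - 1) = -18*x^4 + 21*x^3 - 2*x^2 + 33*x + 10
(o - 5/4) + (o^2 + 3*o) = o^2 + 4*o - 5/4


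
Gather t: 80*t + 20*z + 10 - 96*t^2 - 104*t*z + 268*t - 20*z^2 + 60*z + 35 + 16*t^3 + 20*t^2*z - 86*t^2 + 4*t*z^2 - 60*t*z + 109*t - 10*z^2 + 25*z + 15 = 16*t^3 + t^2*(20*z - 182) + t*(4*z^2 - 164*z + 457) - 30*z^2 + 105*z + 60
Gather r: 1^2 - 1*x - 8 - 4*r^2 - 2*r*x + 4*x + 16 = -4*r^2 - 2*r*x + 3*x + 9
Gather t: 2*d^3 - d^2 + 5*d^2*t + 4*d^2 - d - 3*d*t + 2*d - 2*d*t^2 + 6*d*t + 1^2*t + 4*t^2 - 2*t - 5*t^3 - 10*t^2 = 2*d^3 + 3*d^2 + d - 5*t^3 + t^2*(-2*d - 6) + t*(5*d^2 + 3*d - 1)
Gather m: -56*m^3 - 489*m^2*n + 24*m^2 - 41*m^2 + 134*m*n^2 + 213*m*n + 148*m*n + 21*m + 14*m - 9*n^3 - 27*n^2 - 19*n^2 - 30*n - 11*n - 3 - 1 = -56*m^3 + m^2*(-489*n - 17) + m*(134*n^2 + 361*n + 35) - 9*n^3 - 46*n^2 - 41*n - 4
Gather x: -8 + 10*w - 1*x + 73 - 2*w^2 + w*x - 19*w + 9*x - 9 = -2*w^2 - 9*w + x*(w + 8) + 56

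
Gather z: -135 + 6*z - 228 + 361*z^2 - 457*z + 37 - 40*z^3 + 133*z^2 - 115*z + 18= -40*z^3 + 494*z^2 - 566*z - 308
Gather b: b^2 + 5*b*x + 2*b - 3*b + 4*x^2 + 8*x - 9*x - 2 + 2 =b^2 + b*(5*x - 1) + 4*x^2 - x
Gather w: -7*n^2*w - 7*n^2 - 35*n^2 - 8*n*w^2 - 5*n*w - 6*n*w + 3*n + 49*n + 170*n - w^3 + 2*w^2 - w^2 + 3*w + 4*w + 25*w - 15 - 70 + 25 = -42*n^2 + 222*n - w^3 + w^2*(1 - 8*n) + w*(-7*n^2 - 11*n + 32) - 60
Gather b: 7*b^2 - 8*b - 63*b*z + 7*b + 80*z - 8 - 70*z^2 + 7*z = 7*b^2 + b*(-63*z - 1) - 70*z^2 + 87*z - 8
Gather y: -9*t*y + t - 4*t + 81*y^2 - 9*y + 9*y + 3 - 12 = -9*t*y - 3*t + 81*y^2 - 9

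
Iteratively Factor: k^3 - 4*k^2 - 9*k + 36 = (k - 3)*(k^2 - k - 12) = (k - 3)*(k + 3)*(k - 4)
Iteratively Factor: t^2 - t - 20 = (t - 5)*(t + 4)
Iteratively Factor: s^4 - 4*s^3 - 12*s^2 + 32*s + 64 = (s + 2)*(s^3 - 6*s^2 + 32) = (s - 4)*(s + 2)*(s^2 - 2*s - 8) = (s - 4)^2*(s + 2)*(s + 2)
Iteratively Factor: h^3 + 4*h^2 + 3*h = (h)*(h^2 + 4*h + 3) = h*(h + 1)*(h + 3)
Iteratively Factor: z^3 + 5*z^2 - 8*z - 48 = (z + 4)*(z^2 + z - 12) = (z - 3)*(z + 4)*(z + 4)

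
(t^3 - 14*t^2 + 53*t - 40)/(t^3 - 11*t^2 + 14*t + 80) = (t - 1)/(t + 2)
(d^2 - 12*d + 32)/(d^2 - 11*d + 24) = (d - 4)/(d - 3)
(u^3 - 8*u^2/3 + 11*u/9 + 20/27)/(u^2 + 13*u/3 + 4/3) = (u^2 - 3*u + 20/9)/(u + 4)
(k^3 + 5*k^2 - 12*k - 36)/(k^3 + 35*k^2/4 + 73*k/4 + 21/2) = 4*(k^2 - k - 6)/(4*k^2 + 11*k + 7)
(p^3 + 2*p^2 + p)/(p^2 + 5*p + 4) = p*(p + 1)/(p + 4)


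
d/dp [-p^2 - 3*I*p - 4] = -2*p - 3*I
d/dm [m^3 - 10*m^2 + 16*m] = 3*m^2 - 20*m + 16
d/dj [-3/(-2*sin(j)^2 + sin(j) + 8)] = 3*(1 - 4*sin(j))*cos(j)/(sin(j) + cos(2*j) + 7)^2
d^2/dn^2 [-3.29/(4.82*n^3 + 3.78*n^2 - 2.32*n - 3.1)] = ((95.1468*n + 24.8724)*(4.82*n^3 + 3.78*n^2 - 2.32*n - 3.1) - 3.29*(14.46*n^2 + 7.56*n - 2.32)*(28.92*n^2 + 15.12*n - 4.64))/(4.82*n^3 + 3.78*n^2 - 2.32*n - 3.1)^3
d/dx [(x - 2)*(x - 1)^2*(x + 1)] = 4*x^3 - 9*x^2 + 2*x + 3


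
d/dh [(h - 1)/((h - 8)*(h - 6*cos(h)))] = ((1 - h)*(h - 6*cos(h)) - (h - 8)*(h - 1)*(6*sin(h) + 1) + (h - 8)*(h - 6*cos(h)))/((h - 8)^2*(h - 6*cos(h))^2)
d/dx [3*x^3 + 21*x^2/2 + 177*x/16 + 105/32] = 9*x^2 + 21*x + 177/16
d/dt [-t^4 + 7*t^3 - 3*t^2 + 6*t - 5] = -4*t^3 + 21*t^2 - 6*t + 6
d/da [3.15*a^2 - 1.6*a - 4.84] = 6.3*a - 1.6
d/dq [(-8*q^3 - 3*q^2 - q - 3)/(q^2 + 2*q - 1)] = (-8*q^4 - 32*q^3 + 19*q^2 + 12*q + 7)/(q^4 + 4*q^3 + 2*q^2 - 4*q + 1)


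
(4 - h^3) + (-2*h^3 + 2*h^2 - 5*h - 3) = -3*h^3 + 2*h^2 - 5*h + 1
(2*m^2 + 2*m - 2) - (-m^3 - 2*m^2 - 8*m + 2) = m^3 + 4*m^2 + 10*m - 4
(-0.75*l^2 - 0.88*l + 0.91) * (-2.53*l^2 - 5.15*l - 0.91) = 1.8975*l^4 + 6.0889*l^3 + 2.9122*l^2 - 3.8857*l - 0.8281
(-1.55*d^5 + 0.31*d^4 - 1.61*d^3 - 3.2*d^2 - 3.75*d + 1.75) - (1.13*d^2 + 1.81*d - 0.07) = -1.55*d^5 + 0.31*d^4 - 1.61*d^3 - 4.33*d^2 - 5.56*d + 1.82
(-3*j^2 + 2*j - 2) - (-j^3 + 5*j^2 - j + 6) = j^3 - 8*j^2 + 3*j - 8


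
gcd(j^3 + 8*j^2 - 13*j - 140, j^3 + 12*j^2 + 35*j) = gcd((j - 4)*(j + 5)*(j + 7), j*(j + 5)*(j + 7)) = j^2 + 12*j + 35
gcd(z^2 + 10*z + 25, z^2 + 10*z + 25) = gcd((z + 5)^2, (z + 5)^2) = z^2 + 10*z + 25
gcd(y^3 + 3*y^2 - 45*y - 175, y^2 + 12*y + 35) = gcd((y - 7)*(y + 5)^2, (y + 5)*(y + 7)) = y + 5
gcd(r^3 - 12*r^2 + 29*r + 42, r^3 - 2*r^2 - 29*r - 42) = r - 7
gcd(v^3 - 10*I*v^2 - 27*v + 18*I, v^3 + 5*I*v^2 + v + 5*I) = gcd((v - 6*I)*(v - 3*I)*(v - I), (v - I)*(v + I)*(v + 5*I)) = v - I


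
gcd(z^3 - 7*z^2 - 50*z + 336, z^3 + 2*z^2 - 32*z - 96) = z - 6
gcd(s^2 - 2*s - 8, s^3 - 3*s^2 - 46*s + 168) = s - 4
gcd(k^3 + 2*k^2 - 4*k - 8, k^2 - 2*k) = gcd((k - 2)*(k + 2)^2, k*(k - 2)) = k - 2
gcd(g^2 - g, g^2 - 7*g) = g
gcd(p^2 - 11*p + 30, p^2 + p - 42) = p - 6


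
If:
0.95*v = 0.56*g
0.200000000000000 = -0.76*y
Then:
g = 1.69642857142857*v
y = -0.26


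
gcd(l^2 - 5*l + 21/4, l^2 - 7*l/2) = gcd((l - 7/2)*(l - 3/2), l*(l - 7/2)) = l - 7/2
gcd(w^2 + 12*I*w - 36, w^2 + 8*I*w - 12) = w + 6*I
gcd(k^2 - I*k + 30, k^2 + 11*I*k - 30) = k + 5*I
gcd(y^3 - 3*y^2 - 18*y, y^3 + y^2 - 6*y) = y^2 + 3*y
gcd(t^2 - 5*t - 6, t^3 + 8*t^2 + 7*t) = t + 1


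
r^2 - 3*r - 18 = (r - 6)*(r + 3)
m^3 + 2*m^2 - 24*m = m*(m - 4)*(m + 6)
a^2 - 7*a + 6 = (a - 6)*(a - 1)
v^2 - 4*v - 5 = (v - 5)*(v + 1)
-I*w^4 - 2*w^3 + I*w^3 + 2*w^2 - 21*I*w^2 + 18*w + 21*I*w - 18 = (w - 6*I)*(w + I)*(w + 3*I)*(-I*w + I)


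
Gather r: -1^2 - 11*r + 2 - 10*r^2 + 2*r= -10*r^2 - 9*r + 1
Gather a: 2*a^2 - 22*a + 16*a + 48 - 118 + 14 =2*a^2 - 6*a - 56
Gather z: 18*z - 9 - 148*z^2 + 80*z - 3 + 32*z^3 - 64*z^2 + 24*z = 32*z^3 - 212*z^2 + 122*z - 12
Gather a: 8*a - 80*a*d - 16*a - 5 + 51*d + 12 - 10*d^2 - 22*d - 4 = a*(-80*d - 8) - 10*d^2 + 29*d + 3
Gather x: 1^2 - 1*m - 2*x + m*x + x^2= -m + x^2 + x*(m - 2) + 1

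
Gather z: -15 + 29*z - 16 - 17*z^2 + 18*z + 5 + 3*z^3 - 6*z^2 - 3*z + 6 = 3*z^3 - 23*z^2 + 44*z - 20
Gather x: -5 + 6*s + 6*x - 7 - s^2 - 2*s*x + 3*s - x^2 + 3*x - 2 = -s^2 + 9*s - x^2 + x*(9 - 2*s) - 14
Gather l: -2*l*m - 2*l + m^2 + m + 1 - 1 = l*(-2*m - 2) + m^2 + m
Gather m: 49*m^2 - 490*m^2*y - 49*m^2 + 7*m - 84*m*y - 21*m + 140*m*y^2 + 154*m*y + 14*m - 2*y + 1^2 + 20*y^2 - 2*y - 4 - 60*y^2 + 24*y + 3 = -490*m^2*y + m*(140*y^2 + 70*y) - 40*y^2 + 20*y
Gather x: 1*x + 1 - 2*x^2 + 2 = -2*x^2 + x + 3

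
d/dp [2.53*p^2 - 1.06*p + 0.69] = 5.06*p - 1.06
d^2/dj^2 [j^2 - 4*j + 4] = 2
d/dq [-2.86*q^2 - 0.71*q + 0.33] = -5.72*q - 0.71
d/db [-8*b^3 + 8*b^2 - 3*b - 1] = -24*b^2 + 16*b - 3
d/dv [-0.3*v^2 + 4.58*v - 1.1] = 4.58 - 0.6*v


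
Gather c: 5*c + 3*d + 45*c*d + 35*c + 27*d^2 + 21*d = c*(45*d + 40) + 27*d^2 + 24*d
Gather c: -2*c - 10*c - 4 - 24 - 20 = -12*c - 48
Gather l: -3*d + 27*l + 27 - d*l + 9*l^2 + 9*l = -3*d + 9*l^2 + l*(36 - d) + 27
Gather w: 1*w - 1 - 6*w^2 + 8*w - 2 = -6*w^2 + 9*w - 3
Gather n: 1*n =n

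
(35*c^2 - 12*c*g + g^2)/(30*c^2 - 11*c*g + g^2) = (7*c - g)/(6*c - g)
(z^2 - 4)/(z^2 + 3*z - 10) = (z + 2)/(z + 5)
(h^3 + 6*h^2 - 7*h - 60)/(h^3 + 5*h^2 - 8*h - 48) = (h + 5)/(h + 4)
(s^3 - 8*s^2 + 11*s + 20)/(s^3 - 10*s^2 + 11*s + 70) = (s^2 - 3*s - 4)/(s^2 - 5*s - 14)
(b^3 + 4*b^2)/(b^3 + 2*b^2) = (b + 4)/(b + 2)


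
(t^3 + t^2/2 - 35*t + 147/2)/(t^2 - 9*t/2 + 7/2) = (t^2 + 4*t - 21)/(t - 1)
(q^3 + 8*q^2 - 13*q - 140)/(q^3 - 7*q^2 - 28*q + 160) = (q + 7)/(q - 8)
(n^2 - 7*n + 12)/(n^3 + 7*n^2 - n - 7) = (n^2 - 7*n + 12)/(n^3 + 7*n^2 - n - 7)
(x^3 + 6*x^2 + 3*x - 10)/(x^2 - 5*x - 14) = (x^2 + 4*x - 5)/(x - 7)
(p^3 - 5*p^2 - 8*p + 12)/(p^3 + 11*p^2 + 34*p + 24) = (p^3 - 5*p^2 - 8*p + 12)/(p^3 + 11*p^2 + 34*p + 24)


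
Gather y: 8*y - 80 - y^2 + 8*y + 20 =-y^2 + 16*y - 60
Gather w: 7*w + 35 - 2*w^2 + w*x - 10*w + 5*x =-2*w^2 + w*(x - 3) + 5*x + 35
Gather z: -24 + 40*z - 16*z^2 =-16*z^2 + 40*z - 24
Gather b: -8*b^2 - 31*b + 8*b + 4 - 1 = -8*b^2 - 23*b + 3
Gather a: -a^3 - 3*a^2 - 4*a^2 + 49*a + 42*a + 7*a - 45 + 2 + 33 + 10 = -a^3 - 7*a^2 + 98*a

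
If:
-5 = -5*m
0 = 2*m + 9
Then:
No Solution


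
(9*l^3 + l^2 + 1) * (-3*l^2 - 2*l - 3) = -27*l^5 - 21*l^4 - 29*l^3 - 6*l^2 - 2*l - 3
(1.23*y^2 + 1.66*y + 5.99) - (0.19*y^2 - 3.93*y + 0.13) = 1.04*y^2 + 5.59*y + 5.86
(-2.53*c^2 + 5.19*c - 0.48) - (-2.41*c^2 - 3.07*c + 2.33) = -0.12*c^2 + 8.26*c - 2.81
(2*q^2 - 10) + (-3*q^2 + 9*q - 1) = -q^2 + 9*q - 11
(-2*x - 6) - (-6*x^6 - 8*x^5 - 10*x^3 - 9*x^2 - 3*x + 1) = 6*x^6 + 8*x^5 + 10*x^3 + 9*x^2 + x - 7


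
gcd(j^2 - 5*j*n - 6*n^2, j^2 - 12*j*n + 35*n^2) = 1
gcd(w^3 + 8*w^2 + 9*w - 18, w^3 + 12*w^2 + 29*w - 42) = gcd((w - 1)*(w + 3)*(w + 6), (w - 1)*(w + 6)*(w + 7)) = w^2 + 5*w - 6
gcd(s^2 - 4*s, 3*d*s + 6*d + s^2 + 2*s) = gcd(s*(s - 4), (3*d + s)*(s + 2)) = 1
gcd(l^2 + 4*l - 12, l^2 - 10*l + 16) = l - 2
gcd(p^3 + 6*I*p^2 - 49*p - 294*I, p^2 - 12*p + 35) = p - 7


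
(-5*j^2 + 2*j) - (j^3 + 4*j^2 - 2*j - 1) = -j^3 - 9*j^2 + 4*j + 1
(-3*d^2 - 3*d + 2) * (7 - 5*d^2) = 15*d^4 + 15*d^3 - 31*d^2 - 21*d + 14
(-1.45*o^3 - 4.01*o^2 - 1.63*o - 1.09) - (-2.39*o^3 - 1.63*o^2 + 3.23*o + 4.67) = 0.94*o^3 - 2.38*o^2 - 4.86*o - 5.76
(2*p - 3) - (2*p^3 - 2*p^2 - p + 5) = -2*p^3 + 2*p^2 + 3*p - 8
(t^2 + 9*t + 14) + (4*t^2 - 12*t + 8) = 5*t^2 - 3*t + 22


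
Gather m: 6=6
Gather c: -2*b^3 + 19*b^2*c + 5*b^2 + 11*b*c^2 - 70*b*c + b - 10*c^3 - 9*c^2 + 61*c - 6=-2*b^3 + 5*b^2 + b - 10*c^3 + c^2*(11*b - 9) + c*(19*b^2 - 70*b + 61) - 6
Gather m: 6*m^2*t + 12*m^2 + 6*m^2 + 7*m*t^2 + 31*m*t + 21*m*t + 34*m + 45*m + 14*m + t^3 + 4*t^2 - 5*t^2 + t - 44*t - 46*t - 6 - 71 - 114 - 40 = m^2*(6*t + 18) + m*(7*t^2 + 52*t + 93) + t^3 - t^2 - 89*t - 231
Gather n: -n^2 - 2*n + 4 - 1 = -n^2 - 2*n + 3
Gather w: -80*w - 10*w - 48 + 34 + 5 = -90*w - 9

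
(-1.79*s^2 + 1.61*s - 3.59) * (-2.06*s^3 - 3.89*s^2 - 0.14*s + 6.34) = 3.6874*s^5 + 3.6465*s^4 + 1.3831*s^3 + 2.3911*s^2 + 10.71*s - 22.7606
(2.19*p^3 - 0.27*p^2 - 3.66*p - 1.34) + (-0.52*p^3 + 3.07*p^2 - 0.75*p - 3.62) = 1.67*p^3 + 2.8*p^2 - 4.41*p - 4.96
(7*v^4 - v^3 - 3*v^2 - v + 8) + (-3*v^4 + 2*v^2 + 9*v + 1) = 4*v^4 - v^3 - v^2 + 8*v + 9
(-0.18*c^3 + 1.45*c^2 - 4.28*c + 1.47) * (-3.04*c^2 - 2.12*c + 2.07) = 0.5472*c^5 - 4.0264*c^4 + 9.5646*c^3 + 7.6063*c^2 - 11.976*c + 3.0429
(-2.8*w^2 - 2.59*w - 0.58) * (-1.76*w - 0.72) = 4.928*w^3 + 6.5744*w^2 + 2.8856*w + 0.4176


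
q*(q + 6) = q^2 + 6*q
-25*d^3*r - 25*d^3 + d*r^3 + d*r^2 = (-5*d + r)*(5*d + r)*(d*r + d)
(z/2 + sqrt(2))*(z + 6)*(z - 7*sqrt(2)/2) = z^3/2 - 3*sqrt(2)*z^2/4 + 3*z^2 - 7*z - 9*sqrt(2)*z/2 - 42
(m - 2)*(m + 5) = m^2 + 3*m - 10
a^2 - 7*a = a*(a - 7)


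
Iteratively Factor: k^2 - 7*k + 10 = (k - 2)*(k - 5)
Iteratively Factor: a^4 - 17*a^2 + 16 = (a + 4)*(a^3 - 4*a^2 - a + 4) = (a - 4)*(a + 4)*(a^2 - 1) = (a - 4)*(a - 1)*(a + 4)*(a + 1)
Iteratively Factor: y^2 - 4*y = (y)*(y - 4)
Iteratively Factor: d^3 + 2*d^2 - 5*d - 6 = (d + 3)*(d^2 - d - 2) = (d + 1)*(d + 3)*(d - 2)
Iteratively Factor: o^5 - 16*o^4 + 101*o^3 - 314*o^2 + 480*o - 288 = (o - 4)*(o^4 - 12*o^3 + 53*o^2 - 102*o + 72) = (o - 4)*(o - 2)*(o^3 - 10*o^2 + 33*o - 36) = (o - 4)*(o - 3)*(o - 2)*(o^2 - 7*o + 12) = (o - 4)^2*(o - 3)*(o - 2)*(o - 3)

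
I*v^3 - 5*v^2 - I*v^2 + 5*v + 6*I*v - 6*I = (v - I)*(v + 6*I)*(I*v - I)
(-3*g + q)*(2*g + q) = -6*g^2 - g*q + q^2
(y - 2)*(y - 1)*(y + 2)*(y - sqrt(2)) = y^4 - sqrt(2)*y^3 - y^3 - 4*y^2 + sqrt(2)*y^2 + 4*y + 4*sqrt(2)*y - 4*sqrt(2)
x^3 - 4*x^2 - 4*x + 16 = (x - 4)*(x - 2)*(x + 2)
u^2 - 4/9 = (u - 2/3)*(u + 2/3)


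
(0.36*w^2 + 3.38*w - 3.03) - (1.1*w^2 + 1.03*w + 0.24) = -0.74*w^2 + 2.35*w - 3.27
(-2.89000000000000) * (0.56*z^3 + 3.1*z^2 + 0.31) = -1.6184*z^3 - 8.959*z^2 - 0.8959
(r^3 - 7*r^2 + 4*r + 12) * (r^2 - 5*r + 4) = r^5 - 12*r^4 + 43*r^3 - 36*r^2 - 44*r + 48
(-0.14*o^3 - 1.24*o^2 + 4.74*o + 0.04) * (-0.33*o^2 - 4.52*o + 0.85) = 0.0462*o^5 + 1.042*o^4 + 3.9216*o^3 - 22.492*o^2 + 3.8482*o + 0.034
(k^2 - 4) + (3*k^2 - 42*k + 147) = 4*k^2 - 42*k + 143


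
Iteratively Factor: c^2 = (c)*(c)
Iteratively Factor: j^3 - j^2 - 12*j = (j - 4)*(j^2 + 3*j) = j*(j - 4)*(j + 3)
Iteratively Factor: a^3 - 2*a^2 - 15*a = (a)*(a^2 - 2*a - 15) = a*(a - 5)*(a + 3)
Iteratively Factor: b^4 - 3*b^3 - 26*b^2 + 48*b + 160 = (b + 2)*(b^3 - 5*b^2 - 16*b + 80) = (b - 4)*(b + 2)*(b^2 - b - 20) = (b - 4)*(b + 2)*(b + 4)*(b - 5)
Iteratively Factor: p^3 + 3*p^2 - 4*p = (p + 4)*(p^2 - p) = p*(p + 4)*(p - 1)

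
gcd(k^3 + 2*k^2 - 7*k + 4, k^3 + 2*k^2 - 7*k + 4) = k^3 + 2*k^2 - 7*k + 4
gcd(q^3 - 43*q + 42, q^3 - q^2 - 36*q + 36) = q^2 - 7*q + 6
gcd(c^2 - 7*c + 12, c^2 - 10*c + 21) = c - 3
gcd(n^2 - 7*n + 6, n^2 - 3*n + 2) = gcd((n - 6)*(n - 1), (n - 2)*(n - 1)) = n - 1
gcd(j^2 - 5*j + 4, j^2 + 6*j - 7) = j - 1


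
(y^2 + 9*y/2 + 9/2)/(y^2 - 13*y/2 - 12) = (y + 3)/(y - 8)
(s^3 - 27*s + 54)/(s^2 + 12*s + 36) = (s^2 - 6*s + 9)/(s + 6)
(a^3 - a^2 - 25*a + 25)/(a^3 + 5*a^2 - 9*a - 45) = (a^2 - 6*a + 5)/(a^2 - 9)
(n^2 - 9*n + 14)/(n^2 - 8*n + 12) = (n - 7)/(n - 6)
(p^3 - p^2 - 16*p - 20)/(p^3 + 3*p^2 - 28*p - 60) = (p + 2)/(p + 6)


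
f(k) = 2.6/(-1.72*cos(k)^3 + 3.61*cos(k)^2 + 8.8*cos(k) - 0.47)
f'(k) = 2.6*(-5.16*sin(k)*cos(k)^2 + 7.22*sin(k)*cos(k) + 8.8*sin(k))/(-1.72*cos(k)^3 + 3.61*cos(k)^2 + 8.8*cos(k) - 0.47)^2 = (-13.416*cos(k)^2 + 18.772*cos(k) + 22.88)*sin(k)/(1.72*cos(k)^3 - 3.61*cos(k)^2 - 8.8*cos(k) + 0.47)^2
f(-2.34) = -0.61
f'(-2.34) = -0.13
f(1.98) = -0.79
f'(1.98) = 1.13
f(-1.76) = -1.31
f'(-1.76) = -4.70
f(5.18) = 0.64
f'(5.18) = -1.54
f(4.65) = -2.59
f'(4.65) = -21.43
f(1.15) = 0.72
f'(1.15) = 1.98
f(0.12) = 0.26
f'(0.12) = 0.03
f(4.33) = -0.82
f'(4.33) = -1.30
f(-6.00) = 0.27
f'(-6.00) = 0.08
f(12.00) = 0.31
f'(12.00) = -0.22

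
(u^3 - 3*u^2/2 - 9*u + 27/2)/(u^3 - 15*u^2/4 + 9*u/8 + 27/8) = 4*(u + 3)/(4*u + 3)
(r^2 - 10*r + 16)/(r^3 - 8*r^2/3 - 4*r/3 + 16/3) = 3*(r - 8)/(3*r^2 - 2*r - 8)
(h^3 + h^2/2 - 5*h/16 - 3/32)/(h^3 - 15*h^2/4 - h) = (h^2 + h/4 - 3/8)/(h*(h - 4))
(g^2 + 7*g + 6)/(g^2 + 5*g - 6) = (g + 1)/(g - 1)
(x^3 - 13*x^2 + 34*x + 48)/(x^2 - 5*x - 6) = x - 8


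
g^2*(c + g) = c*g^2 + g^3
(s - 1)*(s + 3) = s^2 + 2*s - 3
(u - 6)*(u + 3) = u^2 - 3*u - 18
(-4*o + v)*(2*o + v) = -8*o^2 - 2*o*v + v^2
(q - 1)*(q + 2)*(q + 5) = q^3 + 6*q^2 + 3*q - 10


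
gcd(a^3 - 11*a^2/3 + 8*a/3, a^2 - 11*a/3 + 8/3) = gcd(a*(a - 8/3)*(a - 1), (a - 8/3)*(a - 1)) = a^2 - 11*a/3 + 8/3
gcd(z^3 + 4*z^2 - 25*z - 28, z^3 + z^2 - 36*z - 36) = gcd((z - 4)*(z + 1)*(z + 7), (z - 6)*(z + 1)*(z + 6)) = z + 1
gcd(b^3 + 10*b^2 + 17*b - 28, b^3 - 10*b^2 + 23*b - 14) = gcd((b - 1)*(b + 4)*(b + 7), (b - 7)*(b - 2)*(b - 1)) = b - 1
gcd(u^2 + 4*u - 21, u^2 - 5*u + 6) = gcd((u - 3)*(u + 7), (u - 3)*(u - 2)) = u - 3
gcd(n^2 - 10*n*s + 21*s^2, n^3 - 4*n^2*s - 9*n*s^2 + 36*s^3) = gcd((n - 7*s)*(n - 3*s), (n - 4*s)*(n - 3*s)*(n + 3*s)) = -n + 3*s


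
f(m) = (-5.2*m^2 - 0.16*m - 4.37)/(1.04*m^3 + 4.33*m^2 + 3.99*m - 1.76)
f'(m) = (-10.4*m - 0.16)/(1.04*m^3 + 4.33*m^2 + 3.99*m - 1.76) + (-5.2*m^2 - 0.16*m - 4.37)*(-3.12*m^2 - 8.66*m - 3.99)/(1.04*m^3 + 4.33*m^2 + 3.99*m - 1.76)^2 = (5.408*m^4 + 0.332799999999999*m^3 - 6.4208*m^2 + 56.1482*m + 17.7179)/(1.0816*m^6 + 9.0064*m^5 + 27.0481*m^4 + 30.8926*m^3 + 0.678500000000001*m^2 - 14.0448*m + 3.0976)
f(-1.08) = 4.41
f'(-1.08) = -8.02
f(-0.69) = 2.41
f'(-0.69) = -2.94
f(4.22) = -0.57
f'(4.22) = 0.06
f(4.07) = -0.58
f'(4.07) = 0.07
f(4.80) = -0.54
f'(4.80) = 0.06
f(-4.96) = 3.14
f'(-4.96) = 1.60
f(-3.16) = 14.13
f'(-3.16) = 19.57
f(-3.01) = 17.58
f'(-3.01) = 26.77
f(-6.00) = 2.02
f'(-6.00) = 0.72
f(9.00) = -0.37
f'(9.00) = 0.03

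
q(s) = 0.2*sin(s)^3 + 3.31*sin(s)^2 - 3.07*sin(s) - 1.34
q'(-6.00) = -1.13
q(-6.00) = -1.94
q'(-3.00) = 3.95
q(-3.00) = -0.84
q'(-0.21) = -4.33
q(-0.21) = -0.56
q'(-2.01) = 3.64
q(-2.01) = 4.00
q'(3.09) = 2.72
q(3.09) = -1.49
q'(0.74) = 1.23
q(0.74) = -1.84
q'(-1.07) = -4.04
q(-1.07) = 3.76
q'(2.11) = -1.57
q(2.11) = -1.41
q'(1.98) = -1.40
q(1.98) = -1.22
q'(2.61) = -0.38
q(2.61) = -2.02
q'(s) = 0.6*sin(s)^2*cos(s) + 6.62*sin(s)*cos(s) - 3.07*cos(s)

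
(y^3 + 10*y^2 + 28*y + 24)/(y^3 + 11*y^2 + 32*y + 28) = (y + 6)/(y + 7)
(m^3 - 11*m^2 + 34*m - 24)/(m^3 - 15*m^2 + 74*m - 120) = (m - 1)/(m - 5)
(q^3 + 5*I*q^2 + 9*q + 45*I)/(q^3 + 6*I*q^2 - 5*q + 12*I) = (q^2 + 2*I*q + 15)/(q^2 + 3*I*q + 4)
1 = 1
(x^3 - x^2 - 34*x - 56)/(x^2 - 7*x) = x + 6 + 8/x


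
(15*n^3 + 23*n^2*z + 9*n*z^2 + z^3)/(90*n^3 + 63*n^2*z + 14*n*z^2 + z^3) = (n + z)/(6*n + z)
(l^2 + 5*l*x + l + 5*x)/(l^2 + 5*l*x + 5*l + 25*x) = (l + 1)/(l + 5)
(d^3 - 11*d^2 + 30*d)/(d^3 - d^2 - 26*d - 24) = d*(d - 5)/(d^2 + 5*d + 4)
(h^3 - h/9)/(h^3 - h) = (h^2 - 1/9)/(h^2 - 1)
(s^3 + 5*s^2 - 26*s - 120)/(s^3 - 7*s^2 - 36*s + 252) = (s^2 - s - 20)/(s^2 - 13*s + 42)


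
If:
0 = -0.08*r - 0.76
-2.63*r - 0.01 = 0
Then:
No Solution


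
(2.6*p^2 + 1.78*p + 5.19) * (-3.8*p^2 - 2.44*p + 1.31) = -9.88*p^4 - 13.108*p^3 - 20.6592*p^2 - 10.3318*p + 6.7989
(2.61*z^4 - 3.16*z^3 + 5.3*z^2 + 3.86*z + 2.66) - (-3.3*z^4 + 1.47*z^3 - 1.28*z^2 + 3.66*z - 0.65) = 5.91*z^4 - 4.63*z^3 + 6.58*z^2 + 0.2*z + 3.31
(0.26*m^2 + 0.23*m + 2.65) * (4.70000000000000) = 1.222*m^2 + 1.081*m + 12.455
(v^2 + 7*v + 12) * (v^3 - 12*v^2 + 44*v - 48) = v^5 - 5*v^4 - 28*v^3 + 116*v^2 + 192*v - 576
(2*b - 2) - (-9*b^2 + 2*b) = 9*b^2 - 2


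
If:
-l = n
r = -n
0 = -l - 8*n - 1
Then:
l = 1/7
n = -1/7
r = 1/7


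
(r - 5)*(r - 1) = r^2 - 6*r + 5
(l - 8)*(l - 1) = l^2 - 9*l + 8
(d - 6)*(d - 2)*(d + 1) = d^3 - 7*d^2 + 4*d + 12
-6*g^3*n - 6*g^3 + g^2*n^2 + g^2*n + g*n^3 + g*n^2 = (-2*g + n)*(3*g + n)*(g*n + g)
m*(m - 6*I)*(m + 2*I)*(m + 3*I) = m^4 - I*m^3 + 24*m^2 + 36*I*m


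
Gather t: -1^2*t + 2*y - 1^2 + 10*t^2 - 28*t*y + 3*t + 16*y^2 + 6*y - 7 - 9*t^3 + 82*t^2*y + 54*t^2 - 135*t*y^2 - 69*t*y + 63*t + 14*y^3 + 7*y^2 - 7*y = -9*t^3 + t^2*(82*y + 64) + t*(-135*y^2 - 97*y + 65) + 14*y^3 + 23*y^2 + y - 8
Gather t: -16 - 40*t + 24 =8 - 40*t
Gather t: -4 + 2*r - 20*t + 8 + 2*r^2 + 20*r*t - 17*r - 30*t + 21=2*r^2 - 15*r + t*(20*r - 50) + 25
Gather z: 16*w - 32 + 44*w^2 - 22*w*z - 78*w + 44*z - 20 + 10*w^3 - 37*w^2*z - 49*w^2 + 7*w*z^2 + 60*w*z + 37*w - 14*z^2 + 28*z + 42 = 10*w^3 - 5*w^2 - 25*w + z^2*(7*w - 14) + z*(-37*w^2 + 38*w + 72) - 10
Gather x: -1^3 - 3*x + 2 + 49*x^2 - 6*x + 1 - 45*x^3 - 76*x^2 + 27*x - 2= -45*x^3 - 27*x^2 + 18*x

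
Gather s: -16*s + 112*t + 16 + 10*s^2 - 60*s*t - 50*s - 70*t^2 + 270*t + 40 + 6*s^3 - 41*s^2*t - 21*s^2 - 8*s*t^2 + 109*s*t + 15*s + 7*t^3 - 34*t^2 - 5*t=6*s^3 + s^2*(-41*t - 11) + s*(-8*t^2 + 49*t - 51) + 7*t^3 - 104*t^2 + 377*t + 56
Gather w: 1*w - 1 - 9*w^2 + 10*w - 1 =-9*w^2 + 11*w - 2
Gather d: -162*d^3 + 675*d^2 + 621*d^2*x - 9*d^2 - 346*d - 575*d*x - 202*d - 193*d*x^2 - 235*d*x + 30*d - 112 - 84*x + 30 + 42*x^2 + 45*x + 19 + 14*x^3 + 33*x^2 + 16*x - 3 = -162*d^3 + d^2*(621*x + 666) + d*(-193*x^2 - 810*x - 518) + 14*x^3 + 75*x^2 - 23*x - 66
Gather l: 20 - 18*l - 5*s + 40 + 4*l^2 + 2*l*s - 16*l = 4*l^2 + l*(2*s - 34) - 5*s + 60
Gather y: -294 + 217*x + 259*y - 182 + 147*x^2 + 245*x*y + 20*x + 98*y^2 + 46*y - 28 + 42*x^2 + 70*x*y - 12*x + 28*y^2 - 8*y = 189*x^2 + 225*x + 126*y^2 + y*(315*x + 297) - 504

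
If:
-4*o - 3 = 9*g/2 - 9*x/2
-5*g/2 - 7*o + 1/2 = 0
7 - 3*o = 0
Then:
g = -19/3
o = 7/3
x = -97/27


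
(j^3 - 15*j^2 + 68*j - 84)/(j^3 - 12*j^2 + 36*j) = (j^2 - 9*j + 14)/(j*(j - 6))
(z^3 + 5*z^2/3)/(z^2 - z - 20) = z^2*(z + 5/3)/(z^2 - z - 20)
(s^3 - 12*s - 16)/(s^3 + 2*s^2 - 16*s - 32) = (s + 2)/(s + 4)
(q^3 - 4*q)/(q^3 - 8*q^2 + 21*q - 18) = q*(q + 2)/(q^2 - 6*q + 9)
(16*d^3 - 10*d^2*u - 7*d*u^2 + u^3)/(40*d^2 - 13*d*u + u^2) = (-2*d^2 + d*u + u^2)/(-5*d + u)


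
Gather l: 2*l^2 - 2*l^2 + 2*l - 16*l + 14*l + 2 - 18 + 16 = 0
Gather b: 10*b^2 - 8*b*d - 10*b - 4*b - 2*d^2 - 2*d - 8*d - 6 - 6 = 10*b^2 + b*(-8*d - 14) - 2*d^2 - 10*d - 12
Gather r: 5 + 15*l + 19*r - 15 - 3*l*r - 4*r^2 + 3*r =15*l - 4*r^2 + r*(22 - 3*l) - 10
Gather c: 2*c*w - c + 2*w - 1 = c*(2*w - 1) + 2*w - 1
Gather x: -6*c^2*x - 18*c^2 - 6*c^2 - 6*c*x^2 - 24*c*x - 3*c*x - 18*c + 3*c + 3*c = -24*c^2 - 6*c*x^2 - 12*c + x*(-6*c^2 - 27*c)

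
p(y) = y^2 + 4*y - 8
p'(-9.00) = -14.00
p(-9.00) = 37.00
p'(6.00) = 16.00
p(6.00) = 52.00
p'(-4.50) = -5.00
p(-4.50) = -5.75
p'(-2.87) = -1.74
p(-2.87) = -11.24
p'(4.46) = 12.92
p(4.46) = 29.73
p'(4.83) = 13.66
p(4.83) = 34.65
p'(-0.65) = 2.70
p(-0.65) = -10.18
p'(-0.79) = 2.42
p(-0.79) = -10.54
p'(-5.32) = -6.64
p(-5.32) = -0.98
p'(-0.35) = 3.30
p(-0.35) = -9.28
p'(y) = 2*y + 4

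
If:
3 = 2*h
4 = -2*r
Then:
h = 3/2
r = -2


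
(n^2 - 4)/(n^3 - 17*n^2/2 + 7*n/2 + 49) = 2*(n - 2)/(2*n^2 - 21*n + 49)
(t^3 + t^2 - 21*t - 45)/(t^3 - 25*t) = (t^2 + 6*t + 9)/(t*(t + 5))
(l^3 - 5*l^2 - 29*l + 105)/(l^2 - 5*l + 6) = (l^2 - 2*l - 35)/(l - 2)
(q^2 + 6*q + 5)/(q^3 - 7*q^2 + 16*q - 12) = (q^2 + 6*q + 5)/(q^3 - 7*q^2 + 16*q - 12)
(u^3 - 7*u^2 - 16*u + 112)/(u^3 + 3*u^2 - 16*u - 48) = (u - 7)/(u + 3)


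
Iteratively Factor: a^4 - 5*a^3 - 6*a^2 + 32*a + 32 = (a - 4)*(a^3 - a^2 - 10*a - 8) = (a - 4)*(a + 2)*(a^2 - 3*a - 4) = (a - 4)^2*(a + 2)*(a + 1)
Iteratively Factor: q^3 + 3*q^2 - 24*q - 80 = (q - 5)*(q^2 + 8*q + 16) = (q - 5)*(q + 4)*(q + 4)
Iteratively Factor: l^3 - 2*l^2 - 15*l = (l + 3)*(l^2 - 5*l) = l*(l + 3)*(l - 5)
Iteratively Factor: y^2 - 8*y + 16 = (y - 4)*(y - 4)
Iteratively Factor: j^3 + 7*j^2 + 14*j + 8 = (j + 4)*(j^2 + 3*j + 2) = (j + 1)*(j + 4)*(j + 2)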